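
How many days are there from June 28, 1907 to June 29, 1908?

June 28, 1907 → June 28, 1908: 366 days (1908 is a leap year).
Within June 1908: 29 − 28 = 1 day.
Total: 367 days.

367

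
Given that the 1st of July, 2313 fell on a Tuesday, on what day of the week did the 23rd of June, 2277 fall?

Count forward from the earlier date (June 23, 2277) to the later (July 1, 2313):
Day-of-year of June 23, 2277: 174.
Day-of-year of July 1, 2313: 182.
2277 has 365 days, so 365 − 174 = 191 days remain in 2277.
Full years 2278–2312: 27 common + 8 leap = 27×365 + 8×366 = 12783 days.
Total: 191 + 12783 + 182 = 13156 days.
13156 mod 7 = 3, so 3 days before Tuesday is Saturday.

Saturday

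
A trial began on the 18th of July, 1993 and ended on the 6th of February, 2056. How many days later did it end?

22848

Day-of-year of July 18, 1993: 199.
Day-of-year of February 6, 2056: 37.
1993 has 365 days, so 365 − 199 = 166 days remain in 1993.
Full years 1994–2055: 47 common + 15 leap = 47×365 + 15×366 = 22645 days.
Total: 166 + 22645 + 37 = 22848 days.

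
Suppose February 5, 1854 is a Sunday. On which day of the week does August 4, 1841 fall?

Wednesday

Count forward from the earlier date (August 4, 1841) to the later (February 5, 1854):
Day-of-year of August 4, 1841: 216.
Day-of-year of February 5, 1854: 36.
1841 has 365 days, so 365 − 216 = 149 days remain in 1841.
Full years 1842–1853: 9 common + 3 leap = 9×365 + 3×366 = 4383 days.
Total: 149 + 4383 + 36 = 4568 days.
4568 mod 7 = 4, so 4 days before Sunday is Wednesday.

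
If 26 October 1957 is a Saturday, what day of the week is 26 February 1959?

October 1957: 31 − 26 = 5 days remain.
Then 15 full months totalling 457 days.
February 1–26, 1959: 26 days (1959 is not a leap year).
Total: 5 + 457 + 26 = 488 days.
488 mod 7 = 5, so 5 days after Saturday is Thursday.

Thursday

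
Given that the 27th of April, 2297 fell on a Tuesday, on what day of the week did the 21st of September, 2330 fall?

From April 27, 2297 to April 27, 2330: 33 years, of which 7 contain a Feb 29 — 26×365 + 7×366 = 12052 days.
(2300 is not a leap year (divisible by 100 but not 400).)
April 2330: 30 − 27 = 3 days remain.
Then May (31), June (30), July (31), August (31): 31 + 30 + 31 + 31 = 123 days.
September 1–21, 2330: 21 days.
Residual: 147 days.
Total: 12199 days.
12199 mod 7 = 5, so 5 days after Tuesday is Sunday.

Sunday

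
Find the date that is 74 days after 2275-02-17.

2275-05-02

Count 74 days after February 17, 2275:
February 2275: 28 − 17 = 11 days remain (2275 is not a leap year, so February has 28 days).
Then March (31), April (30): 31 + 30 = 61 days.
May 1–2, 2275: 2 days.
Total: 11 + 61 + 2 = 74 days.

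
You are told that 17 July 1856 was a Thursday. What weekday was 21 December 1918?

From July 17, 1856 to July 17, 1918: 62 years, of which 14 contain a Feb 29 — 48×365 + 14×366 = 22644 days.
(1900 is not a leap year (divisible by 100 but not 400).)
July 1918: 31 − 17 = 14 days remain.
Then August (31), September (30), October (31), November (30): 31 + 30 + 31 + 30 = 122 days.
December 1–21, 1918: 21 days.
Residual: 157 days.
Total: 22801 days.
22801 mod 7 = 2, so 2 days after Thursday is Saturday.

Saturday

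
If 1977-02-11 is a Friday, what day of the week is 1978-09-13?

February 1977: 28 − 11 = 17 days remain (1977 is not a leap year, so February has 28 days).
Then 18 full months totalling 549 days.
September 1–13, 1978: 13 days.
Total: 17 + 549 + 13 = 579 days.
579 mod 7 = 5, so 5 days after Friday is Wednesday.

Wednesday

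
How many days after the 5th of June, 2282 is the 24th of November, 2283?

June 5, 2282 → June 5, 2283: 365 days.
June 2283: 30 − 5 = 25 days remain.
Then July (31), August (31), September (30), October (31): 31 + 31 + 30 + 31 = 123 days.
November 1–24, 2283: 24 days.
Residual: 172 days.
Total: 537 days.

537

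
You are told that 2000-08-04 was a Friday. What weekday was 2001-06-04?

Monday

Day-of-year of August 4, 2000: 217.
Day-of-year of June 4, 2001: 155.
2000 has 366 days, so 366 − 217 = 149 days remain in 2000.
Total: 149 + 155 = 304 days.
304 mod 7 = 3, so 3 days after Friday is Monday.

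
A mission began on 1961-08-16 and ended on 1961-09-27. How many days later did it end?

42

August 1961: 31 − 16 = 15 days remain.
September 1–27, 1961: 27 days.
Total: 15 + 27 = 42 days.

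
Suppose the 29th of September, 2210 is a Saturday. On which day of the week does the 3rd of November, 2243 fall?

Day-of-year of September 29, 2210: 272.
Day-of-year of November 3, 2243: 307.
2210 has 365 days, so 365 − 272 = 93 days remain in 2210.
Full years 2211–2242: 24 common + 8 leap = 24×365 + 8×366 = 11688 days.
Total: 93 + 11688 + 307 = 12088 days.
12088 mod 7 = 6, so 6 days after Saturday is Friday.

Friday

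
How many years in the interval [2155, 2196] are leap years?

11

Years divisible by 4 in [2155, 2196]: 2156, 2160, 2164, 2168, 2172, 2176, 2180, 2184, 2188, 2192, 2196.
No century exceptions apply. Count: 11.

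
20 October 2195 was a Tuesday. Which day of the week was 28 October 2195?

Wednesday

Within October 2195: 28 − 20 = 8 days.
8 mod 7 = 1, so 1 day after Tuesday is Wednesday.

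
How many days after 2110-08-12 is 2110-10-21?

70

August 2110: 31 − 12 = 19 days remain.
Then September (30): 30 days.
October 1–21, 2110: 21 days.
Total: 19 + 30 + 21 = 70 days.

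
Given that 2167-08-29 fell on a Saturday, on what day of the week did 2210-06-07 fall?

From August 29, 2167 to August 29, 2209: 42 years, of which 10 contain a Feb 29 — 32×365 + 10×366 = 15340 days.
(2200 is not a leap year (divisible by 100 but not 400).)
August 2209: 31 − 29 = 2 days remain.
Then 9 full months totalling 273 days.
June 1–7, 2210: 7 days.
Residual: 282 days.
Total: 15622 days.
15622 mod 7 = 5, so 5 days after Saturday is Thursday.

Thursday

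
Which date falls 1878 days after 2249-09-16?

2254-11-07

Count 1878 days after September 16, 2249:
Day-of-year of September 16, 2249: 259.
Day-of-year of November 7, 2254: 311.
2249 has 365 days, so 365 − 259 = 106 days remain in 2249.
Full years: 2250: 365; 2251: 365; 2252: 366; 2253: 365. Sum = 1461.
Total: 106 + 1461 + 311 = 1878 days.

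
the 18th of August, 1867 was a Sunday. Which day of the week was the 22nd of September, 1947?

Monday

From August 18, 1867 to August 18, 1947: 80 years, of which 19 contain a Feb 29 — 61×365 + 19×366 = 29219 days.
(1900 is not a leap year (divisible by 100 but not 400).)
August 1947: 31 − 18 = 13 days remain.
September 1–22, 1947: 22 days.
Residual: 35 days.
Total: 29254 days.
29254 mod 7 = 1, so 1 day after Sunday is Monday.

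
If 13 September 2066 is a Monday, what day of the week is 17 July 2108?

Tuesday

Day-of-year of September 13, 2066: 256.
Day-of-year of July 17, 2108: 199.
2066 has 365 days, so 365 − 256 = 109 days remain in 2066.
Full years 2067–2107: 32 common + 9 leap = 32×365 + 9×366 = 14974 days.
Total: 109 + 14974 + 199 = 15282 days.
15282 mod 7 = 1, so 1 day after Monday is Tuesday.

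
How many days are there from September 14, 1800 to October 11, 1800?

September 1800: 30 − 14 = 16 days remain.
October 1–11, 1800: 11 days.
Total: 16 + 11 = 27 days.

27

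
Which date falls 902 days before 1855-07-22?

1853-01-31

Count 902 days before July 22, 1855:
January 1853: 31 − 31 = 0 days remain.
Then 29 full months totalling 880 days.
July 1–22, 1855: 22 days.
Total: 0 + 880 + 22 = 902 days.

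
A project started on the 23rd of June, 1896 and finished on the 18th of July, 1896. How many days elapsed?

June 1896: 30 − 23 = 7 days remain.
July 1–18, 1896: 18 days.
Total: 7 + 18 = 25 days.

25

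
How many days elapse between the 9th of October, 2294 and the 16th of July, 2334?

Day-of-year of October 9, 2294: 282.
Day-of-year of July 16, 2334: 197.
2294 has 365 days, so 365 − 282 = 83 days remain in 2294.
Full years 2295–2333: 30 common + 9 leap = 30×365 + 9×366 = 14244 days.
Total: 83 + 14244 + 197 = 14524 days.

14524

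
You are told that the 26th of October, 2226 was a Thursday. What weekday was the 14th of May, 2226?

Count forward from the earlier date (May 14, 2226) to the later (October 26, 2226):
May 2226: 31 − 14 = 17 days remain.
Then June (30), July (31), August (31), September (30): 30 + 31 + 31 + 30 = 122 days.
October 1–26, 2226: 26 days.
Total: 17 + 122 + 26 = 165 days.
165 mod 7 = 4, so 4 days before Thursday is Sunday.

Sunday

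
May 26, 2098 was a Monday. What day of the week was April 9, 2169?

Day-of-year of May 26, 2098: 146.
Day-of-year of April 9, 2169: 99.
2098 has 365 days, so 365 − 146 = 219 days remain in 2098.
Full years 2099–2168: 53 common + 17 leap = 53×365 + 17×366 = 25567 days.
Total: 219 + 25567 + 99 = 25885 days.
25885 mod 7 = 6, so 6 days after Monday is Sunday.

Sunday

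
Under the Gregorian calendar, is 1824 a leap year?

1824 is a leap year.

Yes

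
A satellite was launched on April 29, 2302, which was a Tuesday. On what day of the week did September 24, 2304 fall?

Day-of-year of April 29, 2302: 119.
Day-of-year of September 24, 2304: 268.
2302 has 365 days, so 365 − 119 = 246 days remain in 2302.
Full years: 2303: 365. Sum = 365.
Total: 246 + 365 + 268 = 879 days.
879 mod 7 = 4, so 4 days after Tuesday is Saturday.

Saturday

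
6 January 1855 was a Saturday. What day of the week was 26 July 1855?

January 1855: 31 − 6 = 25 days remain.
Then February 1855 (28), March (31), April (30), May (31), June (30): 28 + 31 + 30 + 31 + 30 = 150 days.
July 1–26, 1855: 26 days.
Total: 25 + 150 + 26 = 201 days.
201 mod 7 = 5, so 5 days after Saturday is Thursday.

Thursday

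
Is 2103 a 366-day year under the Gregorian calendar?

No

2103 is not a leap year.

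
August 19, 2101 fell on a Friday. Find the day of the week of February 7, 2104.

Thursday

August 19, 2101 → August 19, 2102: 365 days.
August 19, 2102 → August 19, 2103: 365 days.
August 2103: 31 − 19 = 12 days remain.
Then September (30), October (31), November (30), December (31), January (31): 30 + 31 + 30 + 31 + 31 = 153 days.
February 1–7, 2104: 7 days (2104 is a leap year).
Residual: 172 days.
Total: 902 days.
902 mod 7 = 6, so 6 days after Friday is Thursday.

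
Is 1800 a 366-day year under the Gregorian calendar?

1800 is not a leap year (divisible by 100 but not 400).

No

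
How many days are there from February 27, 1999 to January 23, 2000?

330

February 1999: 28 − 27 = 1 day remains (1999 is not a leap year, so February has 28 days).
Then 10 full months totalling 306 days.
January 1–23, 2000: 23 days.
Residual: 330 days.
Total: 330 days.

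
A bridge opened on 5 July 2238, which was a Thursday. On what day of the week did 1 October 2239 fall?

Tuesday

Day-of-year of July 5, 2238: 186.
Day-of-year of October 1, 2239: 274.
2238 has 365 days, so 365 − 186 = 179 days remain in 2238.
Total: 179 + 274 = 453 days.
453 mod 7 = 5, so 5 days after Thursday is Tuesday.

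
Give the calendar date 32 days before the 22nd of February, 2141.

the 21st of January, 2141

Count 32 days before February 22, 2141:
January 2141: 31 − 21 = 10 days remain.
February 1–22, 2141: 22 days (2141 is not a leap year).
Total: 10 + 22 = 32 days.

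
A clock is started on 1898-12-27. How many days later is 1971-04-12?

Day-of-year of December 27, 1898: 361.
Day-of-year of April 12, 1971: 102.
1898 has 365 days, so 365 − 361 = 4 days remain in 1898.
Full years 1899–1970: 55 common + 17 leap = 55×365 + 17×366 = 26297 days.
Total: 4 + 26297 + 102 = 26403 days.

26403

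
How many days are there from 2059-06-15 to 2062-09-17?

June 15, 2059 → June 15, 2060: 366 days (2060 is a leap year).
June 15, 2060 → June 15, 2061: 365 days.
June 15, 2061 → June 15, 2062: 365 days.
June 2062: 30 − 15 = 15 days remain.
Then July (31), August (31): 31 + 31 = 62 days.
September 1–17, 2062: 17 days.
Residual: 94 days.
Total: 1190 days.

1190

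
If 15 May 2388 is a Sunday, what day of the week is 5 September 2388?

Monday

May 2388: 31 − 15 = 16 days remain.
Then June (30), July (31), August (31): 30 + 31 + 31 = 92 days.
September 1–5, 2388: 5 days.
Total: 16 + 92 + 5 = 113 days.
113 mod 7 = 1, so 1 day after Sunday is Monday.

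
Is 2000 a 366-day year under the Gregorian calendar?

2000 is a leap year (divisible by 400).

Yes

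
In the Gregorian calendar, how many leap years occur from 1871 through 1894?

6

Years divisible by 4 in [1871, 1894]: 1872, 1876, 1880, 1884, 1888, 1892.
No century exceptions apply. Count: 6.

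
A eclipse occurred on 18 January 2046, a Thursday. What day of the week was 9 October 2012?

Tuesday

Count forward from the earlier date (October 9, 2012) to the later (January 18, 2046):
Day-of-year of October 9, 2012: 283.
Day-of-year of January 18, 2046: 18.
2012 has 366 days, so 366 − 283 = 83 days remain in 2012.
Full years 2013–2045: 25 common + 8 leap = 25×365 + 8×366 = 12053 days.
Total: 83 + 12053 + 18 = 12154 days.
12154 mod 7 = 2, so 2 days before Thursday is Tuesday.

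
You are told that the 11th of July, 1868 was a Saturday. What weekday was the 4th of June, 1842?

Count forward from the earlier date (June 4, 1842) to the later (July 11, 1868):
Day-of-year of June 4, 1842: 155.
Day-of-year of July 11, 1868: 193.
1842 has 365 days, so 365 − 155 = 210 days remain in 1842.
Full years 1843–1867: 19 common + 6 leap = 19×365 + 6×366 = 9131 days.
Total: 210 + 9131 + 193 = 9534 days.
9534 is a multiple of 7, so the 4th of June, 1842 falls on the same weekday: Saturday.

Saturday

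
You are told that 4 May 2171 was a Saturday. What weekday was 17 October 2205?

Thursday

From May 4, 2171 to May 4, 2205: 34 years, of which 8 contain a Feb 29 — 26×365 + 8×366 = 12418 days.
(2200 is not a leap year (divisible by 100 but not 400).)
May 2205: 31 − 4 = 27 days remain.
Then June (30), July (31), August (31), September (30): 30 + 31 + 31 + 30 = 122 days.
October 1–17, 2205: 17 days.
Residual: 166 days.
Total: 12584 days.
12584 mod 7 = 5, so 5 days after Saturday is Thursday.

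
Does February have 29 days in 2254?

No

2254 is not a leap year.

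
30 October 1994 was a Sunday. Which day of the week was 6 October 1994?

Thursday

Count forward from the earlier date (October 6, 1994) to the later (October 30, 1994):
Within October 1994: 30 − 6 = 24 days.
24 mod 7 = 3, so 3 days before Sunday is Thursday.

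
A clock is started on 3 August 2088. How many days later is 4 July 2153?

23710

Day-of-year of August 3, 2088: 216.
Day-of-year of July 4, 2153: 185.
2088 has 366 days, so 366 − 216 = 150 days remain in 2088.
Full years 2089–2152: 49 common + 15 leap = 49×365 + 15×366 = 23375 days.
Total: 150 + 23375 + 185 = 23710 days.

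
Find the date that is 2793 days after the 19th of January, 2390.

the 12th of September, 2397

Count 2793 days after January 19, 2390:
Day-of-year of January 19, 2390: 19.
Day-of-year of September 12, 2397: 255.
2390 has 365 days, so 365 − 19 = 346 days remain in 2390.
Full years: 2391: 365; 2392: 366; 2393: 365; 2394: 365; 2395: 365; 2396: 366. Sum = 2192.
Total: 346 + 2192 + 255 = 2793 days.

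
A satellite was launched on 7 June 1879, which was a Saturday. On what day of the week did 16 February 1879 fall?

Sunday

Count forward from the earlier date (February 16, 1879) to the later (June 7, 1879):
February 1879: 28 − 16 = 12 days remain (1879 is not a leap year, so February has 28 days).
Then March (31), April (30), May (31): 31 + 30 + 31 = 92 days.
June 1–7, 1879: 7 days.
Total: 12 + 92 + 7 = 111 days.
111 mod 7 = 6, so 6 days before Saturday is Sunday.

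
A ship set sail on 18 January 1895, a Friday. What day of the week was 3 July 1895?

January 1895: 31 − 18 = 13 days remain.
Then February 1895 (28), March (31), April (30), May (31), June (30): 28 + 31 + 30 + 31 + 30 = 150 days.
July 1–3, 1895: 3 days.
Total: 13 + 150 + 3 = 166 days.
166 mod 7 = 5, so 5 days after Friday is Wednesday.

Wednesday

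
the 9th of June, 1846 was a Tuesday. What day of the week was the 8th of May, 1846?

Count forward from the earlier date (May 8, 1846) to the later (June 9, 1846):
May 1846: 31 − 8 = 23 days remain.
June 1–9, 1846: 9 days.
Total: 23 + 9 = 32 days.
32 mod 7 = 4, so 4 days before Tuesday is Friday.

Friday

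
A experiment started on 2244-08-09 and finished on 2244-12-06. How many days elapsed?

119

August 2244: 31 − 9 = 22 days remain.
Then September (30), October (31), November (30): 30 + 31 + 30 = 91 days.
December 1–6, 2244: 6 days.
Total: 22 + 91 + 6 = 119 days.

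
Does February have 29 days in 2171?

2171 is not a leap year.

No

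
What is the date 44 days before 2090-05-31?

2090-04-17

Count 44 days before May 31, 2090:
April 2090: 30 − 17 = 13 days remain.
May 1–31, 2090: 31 days.
Total: 13 + 31 = 44 days.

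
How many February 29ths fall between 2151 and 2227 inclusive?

18

Years divisible by 4: 2152, 2156, …, 2224 — 19 in all.
Of these, 2200 is divisible by 100 but not 400, so not leap.
Leap years: 19 − 1 = 18.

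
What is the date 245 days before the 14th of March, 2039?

the 12th of July, 2038

Count 245 days before March 14, 2039:
July 2038: 31 − 12 = 19 days remain.
Then August (31), September (30), October (31), November (30), December (31), January (31), February 2039 (28): 31 + 30 + 31 + 30 + 31 + 31 + 28 = 212 days.
March 1–14, 2039: 14 days.
Residual: 245 days.
Total: 245 days.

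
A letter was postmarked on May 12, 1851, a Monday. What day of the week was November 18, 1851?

May 1851: 31 − 12 = 19 days remain.
Then June (30), July (31), August (31), September (30), October (31): 30 + 31 + 31 + 30 + 31 = 153 days.
November 1–18, 1851: 18 days.
Total: 19 + 153 + 18 = 190 days.
190 mod 7 = 1, so 1 day after Monday is Tuesday.

Tuesday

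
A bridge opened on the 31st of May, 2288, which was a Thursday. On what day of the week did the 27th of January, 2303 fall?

Tuesday

Day-of-year of May 31, 2288: 152.
Day-of-year of January 27, 2303: 27.
2288 has 366 days, so 366 − 152 = 214 days remain in 2288.
Full years 2289–2302: 12 common + 2 leap = 12×365 + 2×366 = 5112 days.
Total: 214 + 5112 + 27 = 5353 days.
5353 mod 7 = 5, so 5 days after Thursday is Tuesday.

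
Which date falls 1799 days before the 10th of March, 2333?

the 6th of April, 2328

Count 1799 days before March 10, 2333:
Day-of-year of April 6, 2328: 97.
Day-of-year of March 10, 2333: 69.
2328 has 366 days, so 366 − 97 = 269 days remain in 2328.
Full years: 2329: 365; 2330: 365; 2331: 365; 2332: 366. Sum = 1461.
Total: 269 + 1461 + 69 = 1799 days.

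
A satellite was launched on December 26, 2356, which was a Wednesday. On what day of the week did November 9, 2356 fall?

Count forward from the earlier date (November 9, 2356) to the later (December 26, 2356):
November 2356: 30 − 9 = 21 days remain.
December 1–26, 2356: 26 days.
Total: 21 + 26 = 47 days.
47 mod 7 = 5, so 5 days before Wednesday is Friday.

Friday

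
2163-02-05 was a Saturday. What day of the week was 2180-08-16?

Wednesday

From February 5, 2163 to February 5, 2180: 17 years, of which 4 contain a Feb 29 — 13×365 + 4×366 = 6209 days.
February 2180: 29 − 5 = 24 days remain (2180 is a leap year, so February has 29 days).
Then March (31), April (30), May (31), June (30), July (31): 31 + 30 + 31 + 30 + 31 = 153 days.
August 1–16, 2180: 16 days.
Residual: 193 days.
Total: 6402 days.
6402 mod 7 = 4, so 4 days after Saturday is Wednesday.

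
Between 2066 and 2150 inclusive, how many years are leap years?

Years divisible by 4: 2068, 2072, …, 2148 — 21 in all.
Of these, 2100 is divisible by 100 but not 400, so not leap.
Leap years: 21 − 1 = 20.

20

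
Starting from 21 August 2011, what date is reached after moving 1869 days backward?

9 July 2006

Count 1869 days before August 21, 2011:
July 9, 2006 → July 9, 2007: 365 days.
July 9, 2007 → July 9, 2008: 366 days (2008 is a leap year).
July 9, 2008 → July 9, 2009: 365 days.
July 9, 2009 → July 9, 2010: 365 days.
July 9, 2010 → July 9, 2011: 365 days.
July 2011: 31 − 9 = 22 days remain.
August 1–21, 2011: 21 days.
Residual: 43 days.
Total: 1869 days.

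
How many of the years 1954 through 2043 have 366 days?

Years divisible by 4: 1956, 1960, …, 2040 — 22 in all.
2000 is divisible by 400, so still leap.
No century exceptions apply. Count: 22.

22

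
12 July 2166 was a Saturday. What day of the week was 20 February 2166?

Count forward from the earlier date (February 20, 2166) to the later (July 12, 2166):
February 2166: 28 − 20 = 8 days remain (2166 is not a leap year, so February has 28 days).
Then March (31), April (30), May (31), June (30): 31 + 30 + 31 + 30 = 122 days.
July 1–12, 2166: 12 days.
Total: 8 + 122 + 12 = 142 days.
142 mod 7 = 2, so 2 days before Saturday is Thursday.

Thursday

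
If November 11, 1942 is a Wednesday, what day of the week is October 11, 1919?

Saturday

Count forward from the earlier date (October 11, 1919) to the later (November 11, 1942):
Day-of-year of October 11, 1919: 284.
Day-of-year of November 11, 1942: 315.
1919 has 365 days, so 365 − 284 = 81 days remain in 1919.
Full years 1920–1941: 16 common + 6 leap = 16×365 + 6×366 = 8036 days.
Total: 81 + 8036 + 315 = 8432 days.
8432 mod 7 = 4, so 4 days before Wednesday is Saturday.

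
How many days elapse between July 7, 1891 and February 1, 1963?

26141

From July 7, 1891 to July 7, 1962: 71 years, of which 17 contain a Feb 29 — 54×365 + 17×366 = 25932 days.
(1900 is not a leap year (divisible by 100 but not 400).)
July 1962: 31 − 7 = 24 days remain.
Then August (31), September (30), October (31), November (30), December (31), January (31): 31 + 30 + 31 + 30 + 31 + 31 = 184 days.
February 1, 1963: 1 day (1963 is not a leap year).
Residual: 209 days.
Total: 26141 days.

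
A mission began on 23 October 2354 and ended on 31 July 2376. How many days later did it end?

7952

Day-of-year of October 23, 2354: 296.
Day-of-year of July 31, 2376: 213.
2354 has 365 days, so 365 − 296 = 69 days remain in 2354.
Full years 2355–2375: 16 common + 5 leap = 16×365 + 5×366 = 7670 days.
Total: 69 + 7670 + 213 = 7952 days.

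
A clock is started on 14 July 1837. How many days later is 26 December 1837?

July 1837: 31 − 14 = 17 days remain.
Then August (31), September (30), October (31), November (30): 31 + 30 + 31 + 30 = 122 days.
December 1–26, 1837: 26 days.
Total: 17 + 122 + 26 = 165 days.

165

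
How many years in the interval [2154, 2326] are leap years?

Years divisible by 4: 2156, 2160, …, 2324 — 43 in all.
Of these, 2200, 2300 are divisible by 100 but not 400, so not leap.
Leap years: 43 − 2 = 41.

41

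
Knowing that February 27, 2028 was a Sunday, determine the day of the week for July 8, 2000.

Count forward from the earlier date (July 8, 2000) to the later (February 27, 2028):
From July 8, 2000 to July 8, 2027: 27 years, of which 6 contain a Feb 29 — 21×365 + 6×366 = 9861 days.
July 2027: 31 − 8 = 23 days remain.
Then August (31), September (30), October (31), November (30), December (31), January (31): 31 + 30 + 31 + 30 + 31 + 31 = 184 days.
February 1–27, 2028: 27 days (2028 is a leap year).
Residual: 234 days.
Total: 10095 days.
10095 mod 7 = 1, so 1 day before Sunday is Saturday.

Saturday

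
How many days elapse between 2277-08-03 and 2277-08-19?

Within August 2277: 19 − 3 = 16 days.

16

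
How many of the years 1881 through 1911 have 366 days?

6

Years divisible by 4 in [1881, 1911]: 1884, 1888, 1892, 1896, 1900, 1904, 1908.
Of these, 1900 is divisible by 100 but not 400, so not leap.
Leap years: 7 − 1 = 6.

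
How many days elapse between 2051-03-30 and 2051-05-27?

March 2051: 31 − 30 = 1 day remains.
Then April (30): 30 days.
May 1–27, 2051: 27 days.
Total: 1 + 30 + 27 = 58 days.

58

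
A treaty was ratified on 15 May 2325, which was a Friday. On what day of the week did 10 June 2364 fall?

From May 15, 2325 to May 15, 2364: 39 years, of which 10 contain a Feb 29 — 29×365 + 10×366 = 14245 days.
May 2364: 31 − 15 = 16 days remain.
June 1–10, 2364: 10 days.
Residual: 26 days.
Total: 14271 days.
14271 mod 7 = 5, so 5 days after Friday is Wednesday.

Wednesday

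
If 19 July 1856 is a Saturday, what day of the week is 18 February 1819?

Thursday

Count forward from the earlier date (February 18, 1819) to the later (July 19, 1856):
Day-of-year of February 18, 1819: 49.
Day-of-year of July 19, 1856: 201.
1819 has 365 days, so 365 − 49 = 316 days remain in 1819.
Full years 1820–1855: 27 common + 9 leap = 27×365 + 9×366 = 13149 days.
Total: 316 + 13149 + 201 = 13666 days.
13666 mod 7 = 2, so 2 days before Saturday is Thursday.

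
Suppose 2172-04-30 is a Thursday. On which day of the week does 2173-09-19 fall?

April 2172: 30 − 30 = 0 days remain.
Then 16 full months totalling 488 days.
September 1–19, 2173: 19 days.
Total: 0 + 488 + 19 = 507 days.
507 mod 7 = 3, so 3 days after Thursday is Sunday.

Sunday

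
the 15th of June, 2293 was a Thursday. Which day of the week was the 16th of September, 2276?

Saturday

Count forward from the earlier date (September 16, 2276) to the later (June 15, 2293):
From September 16, 2276 to September 16, 2292: 16 years, of which 4 contain a Feb 29 — 12×365 + 4×366 = 5844 days.
September 2292: 30 − 16 = 14 days remain.
Then October (31), November (30), December (31), January (31), February 2293 (28), March (31), April (30), May (31): 31 + 30 + 31 + 31 + 28 + 31 + 30 + 31 = 243 days.
June 1–15, 2293: 15 days.
Residual: 272 days.
Total: 6116 days.
6116 mod 7 = 5, so 5 days before Thursday is Saturday.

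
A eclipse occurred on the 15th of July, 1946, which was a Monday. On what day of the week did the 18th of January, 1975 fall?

Saturday

From July 15, 1946 to July 15, 1974: 28 years, of which 7 contain a Feb 29 — 21×365 + 7×366 = 10227 days.
July 1974: 31 − 15 = 16 days remain.
Then August (31), September (30), October (31), November (30), December (31): 31 + 30 + 31 + 30 + 31 = 153 days.
January 1–18, 1975: 18 days.
Residual: 187 days.
Total: 10414 days.
10414 mod 7 = 5, so 5 days after Monday is Saturday.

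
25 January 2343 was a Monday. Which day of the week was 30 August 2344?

January 2343: 31 − 25 = 6 days remain.
Then 18 full months totalling 547 days.
August 1–30, 2344: 30 days.
Total: 6 + 547 + 30 = 583 days.
583 mod 7 = 2, so 2 days after Monday is Wednesday.

Wednesday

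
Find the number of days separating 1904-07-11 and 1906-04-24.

July 11, 1904 → July 11, 1905: 365 days.
July 1905: 31 − 11 = 20 days remain.
Then August (31), September (30), October (31), November (30), December (31), January (31), February 1906 (28), March (31): 31 + 30 + 31 + 30 + 31 + 31 + 28 + 31 = 243 days.
April 1–24, 1906: 24 days.
Residual: 287 days.
Total: 652 days.

652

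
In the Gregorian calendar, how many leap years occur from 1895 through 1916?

Years divisible by 4 in [1895, 1916]: 1896, 1900, 1904, 1908, 1912, 1916.
Of these, 1900 is divisible by 100 but not 400, so not leap.
Leap years: 6 − 1 = 5.

5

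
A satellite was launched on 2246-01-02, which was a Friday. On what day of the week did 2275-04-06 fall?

From January 2, 2246 to January 2, 2275: 29 years, of which 7 contain a Feb 29 — 22×365 + 7×366 = 10592 days.
January 2275: 31 − 2 = 29 days remain.
Then February 2275 (28), March (31): 28 + 31 = 59 days.
April 1–6, 2275: 6 days.
Residual: 94 days.
Total: 10686 days.
10686 mod 7 = 4, so 4 days after Friday is Tuesday.

Tuesday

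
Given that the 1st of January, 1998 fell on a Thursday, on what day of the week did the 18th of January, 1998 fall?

Sunday

Within January 1998: 18 − 1 = 17 days.
17 mod 7 = 3, so 3 days after Thursday is Sunday.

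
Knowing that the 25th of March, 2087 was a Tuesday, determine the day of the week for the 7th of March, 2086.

Thursday

Count forward from the earlier date (March 7, 2086) to the later (March 25, 2087):
March 7, 2086 → March 7, 2087: 365 days.
Within March 2087: 25 − 7 = 18 days.
Total: 383 days.
383 mod 7 = 5, so 5 days before Tuesday is Thursday.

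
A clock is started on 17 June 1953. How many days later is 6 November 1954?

507

Day-of-year of June 17, 1953: 168.
Day-of-year of November 6, 1954: 310.
1953 has 365 days, so 365 − 168 = 197 days remain in 1953.
Total: 197 + 310 = 507 days.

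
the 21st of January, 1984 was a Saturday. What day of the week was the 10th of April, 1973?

Count forward from the earlier date (April 10, 1973) to the later (January 21, 1984):
Day-of-year of April 10, 1973: 100.
Day-of-year of January 21, 1984: 21.
1973 has 365 days, so 365 − 100 = 265 days remain in 1973.
Full years 1974–1983: 8 common + 2 leap = 8×365 + 2×366 = 3652 days.
Total: 265 + 3652 + 21 = 3938 days.
3938 mod 7 = 4, so 4 days before Saturday is Tuesday.

Tuesday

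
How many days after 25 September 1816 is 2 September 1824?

2899

From September 25, 1816 to September 25, 1823: 7 years, of which 1 contains a Feb 29 — 6×365 + 1×366 = 2556 days.
September 1823: 30 − 25 = 5 days remain.
Then 11 full months totalling 336 days.
September 1–2, 1824: 2 days.
Residual: 343 days.
Total: 2899 days.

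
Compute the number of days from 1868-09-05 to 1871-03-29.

September 5, 1868 → September 5, 1869: 365 days.
September 5, 1869 → September 5, 1870: 365 days.
September 1870: 30 − 5 = 25 days remain.
Then October (31), November (30), December (31), January (31), February 1871 (28): 31 + 30 + 31 + 31 + 28 = 151 days.
March 1–29, 1871: 29 days.
Residual: 205 days.
Total: 935 days.

935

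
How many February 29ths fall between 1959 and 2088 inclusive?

33

Years divisible by 4: 1960, 1964, …, 2088 — 33 in all.
2000 is divisible by 400, so still leap.
No century exceptions apply. Count: 33.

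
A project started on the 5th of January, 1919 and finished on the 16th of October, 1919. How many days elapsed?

January 1919: 31 − 5 = 26 days remain.
Then February 1919 (28), March (31), April (30), May (31), June (30), July (31), August (31), September (30): 28 + 31 + 30 + 31 + 30 + 31 + 31 + 30 = 242 days.
October 1–16, 1919: 16 days.
Total: 26 + 242 + 16 = 284 days.

284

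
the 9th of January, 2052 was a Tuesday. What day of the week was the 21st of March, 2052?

Thursday

January 2052: 31 − 9 = 22 days remain.
Then February 2052 (29): 29 days.
March 1–21, 2052: 21 days.
Total: 22 + 29 + 21 = 72 days.
72 mod 7 = 2, so 2 days after Tuesday is Thursday.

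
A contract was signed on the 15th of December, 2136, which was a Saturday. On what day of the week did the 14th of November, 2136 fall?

Count forward from the earlier date (November 14, 2136) to the later (December 15, 2136):
November 2136: 30 − 14 = 16 days remain.
December 1–15, 2136: 15 days.
Total: 16 + 15 = 31 days.
31 mod 7 = 3, so 3 days before Saturday is Wednesday.

Wednesday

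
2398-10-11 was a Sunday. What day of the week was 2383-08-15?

Count forward from the earlier date (August 15, 2383) to the later (October 11, 2398):
Day-of-year of August 15, 2383: 227.
Day-of-year of October 11, 2398: 284.
2383 has 365 days, so 365 − 227 = 138 days remain in 2383.
Full years 2384–2397: 10 common + 4 leap = 10×365 + 4×366 = 5114 days.
Total: 138 + 5114 + 284 = 5536 days.
5536 mod 7 = 6, so 6 days before Sunday is Monday.

Monday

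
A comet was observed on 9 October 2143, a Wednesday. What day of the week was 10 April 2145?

Saturday

Day-of-year of October 9, 2143: 282.
Day-of-year of April 10, 2145: 100.
2143 has 365 days, so 365 − 282 = 83 days remain in 2143.
Full years: 2144: 366. Sum = 366.
Total: 83 + 366 + 100 = 549 days.
549 mod 7 = 3, so 3 days after Wednesday is Saturday.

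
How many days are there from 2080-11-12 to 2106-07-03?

9363

Day-of-year of November 12, 2080: 317.
Day-of-year of July 3, 2106: 184.
2080 has 366 days, so 366 − 317 = 49 days remain in 2080.
Full years 2081–2105: 20 common + 5 leap = 20×365 + 5×366 = 9130 days.
Total: 49 + 9130 + 184 = 9363 days.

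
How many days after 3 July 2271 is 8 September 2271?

July 2271: 31 − 3 = 28 days remain.
Then August (31): 31 days.
September 1–8, 2271: 8 days.
Total: 28 + 31 + 8 = 67 days.

67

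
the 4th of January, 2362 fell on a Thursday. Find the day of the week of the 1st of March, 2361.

Wednesday

Count forward from the earlier date (March 1, 2361) to the later (January 4, 2362):
March 2361: 31 − 1 = 30 days remain.
Then 9 full months totalling 275 days.
January 1–4, 2362: 4 days.
Total: 30 + 275 + 4 = 309 days.
309 mod 7 = 1, so 1 day before Thursday is Wednesday.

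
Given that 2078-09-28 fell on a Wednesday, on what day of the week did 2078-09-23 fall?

Count forward from the earlier date (September 23, 2078) to the later (September 28, 2078):
Within September 2078: 28 − 23 = 5 days.
5 mod 7 = 5, so 5 days before Wednesday is Friday.

Friday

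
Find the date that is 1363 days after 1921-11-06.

1925-07-31

Count 1363 days after November 6, 1921:
Day-of-year of November 6, 1921: 310.
Day-of-year of July 31, 1925: 212.
1921 has 365 days, so 365 − 310 = 55 days remain in 1921.
Full years: 1922: 365; 1923: 365; 1924: 366. Sum = 1096.
Total: 55 + 1096 + 212 = 1363 days.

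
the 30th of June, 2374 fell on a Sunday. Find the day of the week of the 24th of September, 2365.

Friday

Count forward from the earlier date (September 24, 2365) to the later (June 30, 2374):
From September 24, 2365 to September 24, 2373: 8 years, of which 2 contain a Feb 29 — 6×365 + 2×366 = 2922 days.
September 2373: 30 − 24 = 6 days remain.
Then October (31), November (30), December (31), January (31), February 2374 (28), March (31), April (30), May (31): 31 + 30 + 31 + 31 + 28 + 31 + 30 + 31 = 243 days.
June 1–30, 2374: 30 days.
Residual: 279 days.
Total: 3201 days.
3201 mod 7 = 2, so 2 days before Sunday is Friday.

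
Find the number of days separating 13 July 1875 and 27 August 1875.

July 1875: 31 − 13 = 18 days remain.
August 1–27, 1875: 27 days.
Total: 18 + 27 = 45 days.

45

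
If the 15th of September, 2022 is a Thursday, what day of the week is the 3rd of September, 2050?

Saturday

From September 15, 2022 to September 15, 2049: 27 years, of which 7 contain a Feb 29 — 20×365 + 7×366 = 9862 days.
September 2049: 30 − 15 = 15 days remain.
Then 11 full months totalling 335 days.
September 1–3, 2050: 3 days.
Residual: 353 days.
Total: 10215 days.
10215 mod 7 = 2, so 2 days after Thursday is Saturday.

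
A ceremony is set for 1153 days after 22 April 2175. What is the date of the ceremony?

18 June 2178

Count 1153 days after April 22, 2175:
Day-of-year of April 22, 2175: 112.
Day-of-year of June 18, 2178: 169.
2175 has 365 days, so 365 − 112 = 253 days remain in 2175.
Full years: 2176: 366; 2177: 365. Sum = 731.
Total: 253 + 731 + 169 = 1153 days.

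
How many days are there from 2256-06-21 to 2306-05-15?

Day-of-year of June 21, 2256: 173.
Day-of-year of May 15, 2306: 135.
2256 has 366 days, so 366 − 173 = 193 days remain in 2256.
Full years 2257–2305: 38 common + 11 leap = 38×365 + 11×366 = 17896 days.
Total: 193 + 17896 + 135 = 18224 days.

18224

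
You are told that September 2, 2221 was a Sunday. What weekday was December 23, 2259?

Friday

Day-of-year of September 2, 2221: 245.
Day-of-year of December 23, 2259: 357.
2221 has 365 days, so 365 − 245 = 120 days remain in 2221.
Full years 2222–2258: 28 common + 9 leap = 28×365 + 9×366 = 13514 days.
Total: 120 + 13514 + 357 = 13991 days.
13991 mod 7 = 5, so 5 days after Sunday is Friday.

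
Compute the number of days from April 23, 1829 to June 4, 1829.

42

April 1829: 30 − 23 = 7 days remain.
Then May (31): 31 days.
June 1–4, 1829: 4 days.
Total: 7 + 31 + 4 = 42 days.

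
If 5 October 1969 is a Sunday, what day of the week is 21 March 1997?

Friday

From October 5, 1969 to October 5, 1996: 27 years, of which 7 contain a Feb 29 — 20×365 + 7×366 = 9862 days.
October 1996: 31 − 5 = 26 days remain.
Then November (30), December (31), January (31), February 1997 (28): 30 + 31 + 31 + 28 = 120 days.
March 1–21, 1997: 21 days.
Residual: 167 days.
Total: 10029 days.
10029 mod 7 = 5, so 5 days after Sunday is Friday.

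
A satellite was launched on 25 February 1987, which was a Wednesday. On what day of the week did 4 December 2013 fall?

Day-of-year of February 25, 1987: 56.
Day-of-year of December 4, 2013: 338.
1987 has 365 days, so 365 − 56 = 309 days remain in 1987.
Full years 1988–2012: 18 common + 7 leap = 18×365 + 7×366 = 9132 days.
Total: 309 + 9132 + 338 = 9779 days.
9779 is a multiple of 7, so 4 December 2013 falls on the same weekday: Wednesday.

Wednesday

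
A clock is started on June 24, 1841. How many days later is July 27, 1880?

From June 24, 1841 to June 24, 1880: 39 years, of which 10 contain a Feb 29 — 29×365 + 10×366 = 14245 days.
June 1880: 30 − 24 = 6 days remain.
July 1–27, 1880: 27 days.
Residual: 33 days.
Total: 14278 days.

14278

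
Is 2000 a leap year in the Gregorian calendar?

Yes

2000 is a leap year (divisible by 400).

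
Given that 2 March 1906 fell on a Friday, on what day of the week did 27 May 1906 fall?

Sunday

March 1906: 31 − 2 = 29 days remain.
Then April (30): 30 days.
May 1–27, 1906: 27 days.
Total: 29 + 30 + 27 = 86 days.
86 mod 7 = 2, so 2 days after Friday is Sunday.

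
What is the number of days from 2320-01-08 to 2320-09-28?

January 2320: 31 − 8 = 23 days remain.
Then February 2320 (29), March (31), April (30), May (31), June (30), July (31), August (31): 29 + 31 + 30 + 31 + 30 + 31 + 31 = 213 days.
September 1–28, 2320: 28 days.
Total: 23 + 213 + 28 = 264 days.

264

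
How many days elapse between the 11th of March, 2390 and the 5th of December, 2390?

269

March 2390: 31 − 11 = 20 days remain.
Then April (30), May (31), June (30), July (31), August (31), September (30), October (31), November (30): 30 + 31 + 30 + 31 + 31 + 30 + 31 + 30 = 244 days.
December 1–5, 2390: 5 days.
Total: 20 + 244 + 5 = 269 days.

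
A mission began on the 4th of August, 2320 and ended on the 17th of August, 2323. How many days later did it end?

1108

Day-of-year of August 4, 2320: 217.
Day-of-year of August 17, 2323: 229.
2320 has 366 days, so 366 − 217 = 149 days remain in 2320.
Full years: 2321: 365; 2322: 365. Sum = 730.
Total: 149 + 730 + 229 = 1108 days.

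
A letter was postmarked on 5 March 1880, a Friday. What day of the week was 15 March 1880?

Monday

Within March 1880: 15 − 5 = 10 days.
10 mod 7 = 3, so 3 days after Friday is Monday.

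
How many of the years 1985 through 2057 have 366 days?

Years divisible by 4: 1988, 1992, …, 2056 — 18 in all.
2000 is divisible by 400, so still leap.
No century exceptions apply. Count: 18.

18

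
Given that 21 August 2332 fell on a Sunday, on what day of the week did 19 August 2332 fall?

Friday

Count forward from the earlier date (August 19, 2332) to the later (August 21, 2332):
Within August 2332: 21 − 19 = 2 days.
2 mod 7 = 2, so 2 days before Sunday is Friday.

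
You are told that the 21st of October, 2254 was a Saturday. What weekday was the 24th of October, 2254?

Tuesday

Within October 2254: 24 − 21 = 3 days.
3 mod 7 = 3, so 3 days after Saturday is Tuesday.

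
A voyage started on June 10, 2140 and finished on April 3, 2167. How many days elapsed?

From June 10, 2140 to June 10, 2166: 26 years, of which 6 contain a Feb 29 — 20×365 + 6×366 = 9496 days.
June 2166: 30 − 10 = 20 days remain.
Then 9 full months totalling 274 days.
April 1–3, 2167: 3 days.
Residual: 297 days.
Total: 9793 days.

9793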